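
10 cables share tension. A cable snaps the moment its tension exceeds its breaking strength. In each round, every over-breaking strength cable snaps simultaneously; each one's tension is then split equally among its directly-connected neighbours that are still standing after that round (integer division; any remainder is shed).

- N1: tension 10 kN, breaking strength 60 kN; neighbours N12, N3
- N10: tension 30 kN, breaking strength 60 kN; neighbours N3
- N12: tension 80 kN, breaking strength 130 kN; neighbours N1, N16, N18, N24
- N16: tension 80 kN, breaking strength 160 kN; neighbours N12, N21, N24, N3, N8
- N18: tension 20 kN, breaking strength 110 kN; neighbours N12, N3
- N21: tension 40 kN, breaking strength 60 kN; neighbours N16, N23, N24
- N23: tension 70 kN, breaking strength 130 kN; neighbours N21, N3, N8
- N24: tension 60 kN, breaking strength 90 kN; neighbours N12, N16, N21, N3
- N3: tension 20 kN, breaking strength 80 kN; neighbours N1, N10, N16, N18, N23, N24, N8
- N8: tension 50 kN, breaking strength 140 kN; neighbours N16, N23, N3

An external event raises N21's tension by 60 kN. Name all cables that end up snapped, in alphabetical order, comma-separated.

N21, N24

Round 1 — N21 at 100 > 60. N21 snaps.
  N21 sheds 100 kN to N16, N23, N24: 33 each (1 lost).
    N16: 80+33 = 113 ≤ 160
    N23: 70+33 = 103 ≤ 130
    N24: 60+33 = 93 > 90
Round 2 — N24 snaps.
  N24 sheds 93 kN to N12, N16, N3: 31 each.
    N12: 80+31 = 111 ≤ 130
    N16: 113+31 = 144 ≤ 160
    N3: 20+31 = 51 ≤ 80
No further breaks.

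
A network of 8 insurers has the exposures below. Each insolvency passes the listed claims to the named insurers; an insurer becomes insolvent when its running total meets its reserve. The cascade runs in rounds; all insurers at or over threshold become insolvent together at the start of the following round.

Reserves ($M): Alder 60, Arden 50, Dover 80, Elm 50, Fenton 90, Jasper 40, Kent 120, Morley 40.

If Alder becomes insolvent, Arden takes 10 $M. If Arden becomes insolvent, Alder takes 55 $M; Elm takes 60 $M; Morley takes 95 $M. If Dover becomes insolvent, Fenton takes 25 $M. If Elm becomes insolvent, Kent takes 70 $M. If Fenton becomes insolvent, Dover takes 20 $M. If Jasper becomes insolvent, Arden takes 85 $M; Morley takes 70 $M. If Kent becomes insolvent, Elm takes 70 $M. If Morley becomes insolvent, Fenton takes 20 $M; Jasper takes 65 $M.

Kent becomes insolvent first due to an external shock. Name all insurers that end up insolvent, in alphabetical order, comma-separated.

Round 1 — Kent becomes insolvent (initial).
  Elm: +70 → 70 ≥ 50
Round 2 — Elm becomes insolvent.
No further insolvencies.

Elm, Kent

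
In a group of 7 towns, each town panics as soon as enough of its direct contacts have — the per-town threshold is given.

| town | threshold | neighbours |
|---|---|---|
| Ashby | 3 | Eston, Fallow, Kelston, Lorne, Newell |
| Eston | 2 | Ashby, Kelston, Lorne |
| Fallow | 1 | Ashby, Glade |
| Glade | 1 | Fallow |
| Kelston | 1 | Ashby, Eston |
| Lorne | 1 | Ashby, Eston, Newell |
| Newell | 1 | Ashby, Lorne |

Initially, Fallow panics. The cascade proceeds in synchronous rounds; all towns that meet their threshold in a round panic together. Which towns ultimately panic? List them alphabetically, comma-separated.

Fallow, Glade

Round 1 — Fallow panics (initial).
Round 2 — checking thresholds:
  Ashby: 1 of 5 neighbours < 3, holds.
  Glade: 1 of 1 neighbours ≥ 1, panics.
Round 3 — no new panics; cascade stops.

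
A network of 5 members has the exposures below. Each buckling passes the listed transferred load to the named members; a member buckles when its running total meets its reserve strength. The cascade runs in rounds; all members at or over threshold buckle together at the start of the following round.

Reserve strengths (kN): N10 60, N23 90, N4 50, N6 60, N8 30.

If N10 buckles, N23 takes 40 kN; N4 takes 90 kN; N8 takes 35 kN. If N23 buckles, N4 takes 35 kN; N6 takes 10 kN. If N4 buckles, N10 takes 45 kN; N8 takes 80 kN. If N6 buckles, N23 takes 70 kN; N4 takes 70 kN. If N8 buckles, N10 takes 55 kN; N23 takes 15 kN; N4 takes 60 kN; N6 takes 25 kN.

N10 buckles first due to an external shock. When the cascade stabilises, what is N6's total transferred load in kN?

25

Round 1 — N10 buckles (initial).
  N23: +40 → 40 < 90
  N4: +90 → 90 ≥ 50
  N8: +35 → 35 ≥ 30
Round 2 — N4, N8 buckle.
  N23: +15 → 55 < 90
  N6: +25 → 25 < 60
No further bucklings.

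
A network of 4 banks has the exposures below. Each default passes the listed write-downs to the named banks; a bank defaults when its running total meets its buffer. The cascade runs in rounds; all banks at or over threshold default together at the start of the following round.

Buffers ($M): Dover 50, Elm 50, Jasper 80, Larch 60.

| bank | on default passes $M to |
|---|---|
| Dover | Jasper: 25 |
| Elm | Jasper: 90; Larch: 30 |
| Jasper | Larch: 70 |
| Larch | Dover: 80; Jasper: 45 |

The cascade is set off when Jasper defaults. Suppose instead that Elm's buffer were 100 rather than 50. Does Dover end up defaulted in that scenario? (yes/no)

With Elm's buffer at 100:
Round 1 — Jasper defaults (initial).
  Larch: +70 → 70 ≥ 60
Round 2 — Larch defaults.
  Dover: +80 → 80 ≥ 50
Round 3 — Dover defaults.
No further defaults.

yes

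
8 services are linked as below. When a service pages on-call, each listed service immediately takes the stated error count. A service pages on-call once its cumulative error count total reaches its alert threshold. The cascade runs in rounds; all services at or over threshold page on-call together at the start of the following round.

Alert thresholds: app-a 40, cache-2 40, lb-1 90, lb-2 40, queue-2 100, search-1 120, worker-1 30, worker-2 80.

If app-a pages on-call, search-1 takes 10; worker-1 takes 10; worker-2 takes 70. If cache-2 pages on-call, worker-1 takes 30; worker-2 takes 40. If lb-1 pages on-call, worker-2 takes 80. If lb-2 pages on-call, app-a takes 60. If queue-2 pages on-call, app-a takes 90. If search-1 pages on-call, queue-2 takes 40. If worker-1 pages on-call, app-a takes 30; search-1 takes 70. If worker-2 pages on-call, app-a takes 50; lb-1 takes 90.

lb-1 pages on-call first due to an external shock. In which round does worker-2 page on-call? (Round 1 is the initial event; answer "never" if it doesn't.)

Round 1 — lb-1 pages on-call (initial).
  worker-2: +80 → 80 ≥ 80
Round 2 — worker-2 pages on-call.
  app-a: +50 → 50 ≥ 40
Round 3 — app-a pages on-call.
  search-1: +10 → 10 < 120
  worker-1: +10 → 10 < 30
No further pages.

2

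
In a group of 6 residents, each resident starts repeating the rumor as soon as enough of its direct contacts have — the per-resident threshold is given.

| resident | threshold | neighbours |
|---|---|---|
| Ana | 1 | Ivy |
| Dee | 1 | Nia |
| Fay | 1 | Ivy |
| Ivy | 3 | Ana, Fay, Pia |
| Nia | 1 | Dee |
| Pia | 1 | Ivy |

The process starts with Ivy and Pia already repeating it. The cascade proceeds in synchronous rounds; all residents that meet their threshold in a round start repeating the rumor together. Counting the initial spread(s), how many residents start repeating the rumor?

Round 1 — Ivy, Pia start repeating the rumor (initial).
Round 2 — checking thresholds:
  Ana: 1 of 1 neighbours ≥ 1, starts repeating the rumor.
  Fay: 1 of 1 neighbours ≥ 1, starts repeating the rumor.
Round 3 — no new spreads; cascade stops.

4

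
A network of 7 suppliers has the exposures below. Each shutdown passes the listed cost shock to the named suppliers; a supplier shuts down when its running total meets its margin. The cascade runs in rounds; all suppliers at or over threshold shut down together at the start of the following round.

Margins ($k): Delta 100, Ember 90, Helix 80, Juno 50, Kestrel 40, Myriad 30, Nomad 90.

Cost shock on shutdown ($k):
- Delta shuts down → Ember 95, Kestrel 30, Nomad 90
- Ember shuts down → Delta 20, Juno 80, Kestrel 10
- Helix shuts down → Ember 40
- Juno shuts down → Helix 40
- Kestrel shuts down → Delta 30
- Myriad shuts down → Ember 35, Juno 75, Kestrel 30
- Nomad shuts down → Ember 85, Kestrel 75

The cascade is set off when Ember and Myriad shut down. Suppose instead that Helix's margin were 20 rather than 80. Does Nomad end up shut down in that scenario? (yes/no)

With Helix's margin at 20:
Round 1 — Ember, Myriad shut down (initial).
  Delta: +20 → 20 < 100
  Juno: +80+75 → 155 ≥ 50
  Kestrel: +10+30 → 40 ≥ 40
Round 2 — Juno, Kestrel shut down.
  Delta: +30 → 50 < 100
  Helix: +40 → 40 ≥ 20
Round 3 — Helix shuts down.
No further shutdowns.

no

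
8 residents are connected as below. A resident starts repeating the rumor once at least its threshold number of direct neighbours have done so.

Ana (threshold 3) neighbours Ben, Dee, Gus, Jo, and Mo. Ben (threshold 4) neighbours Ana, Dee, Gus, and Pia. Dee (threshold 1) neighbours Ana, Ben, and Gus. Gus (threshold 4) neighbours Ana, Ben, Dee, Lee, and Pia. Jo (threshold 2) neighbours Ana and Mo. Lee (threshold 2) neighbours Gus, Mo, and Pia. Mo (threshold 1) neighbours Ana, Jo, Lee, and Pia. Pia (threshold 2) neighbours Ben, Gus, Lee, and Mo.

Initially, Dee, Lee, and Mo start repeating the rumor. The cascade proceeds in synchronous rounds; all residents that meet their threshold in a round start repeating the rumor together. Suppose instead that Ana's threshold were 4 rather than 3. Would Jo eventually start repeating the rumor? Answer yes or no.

no

With Ana's threshold at 4:
Round 1 — Dee, Lee, Mo start repeating the rumor (initial).
Round 2 — checking thresholds:
  Ana: 2 of 5 neighbours < 4, below threshold.
  Ben: 1 of 4 neighbours < 4, below threshold.
  Gus: 2 of 5 neighbours < 4, below threshold.
  Jo: 1 of 2 neighbours < 2, below threshold.
  Pia: 2 of 4 neighbours ≥ 2, starts repeating the rumor.
Round 3 — no new spreads; cascade stops.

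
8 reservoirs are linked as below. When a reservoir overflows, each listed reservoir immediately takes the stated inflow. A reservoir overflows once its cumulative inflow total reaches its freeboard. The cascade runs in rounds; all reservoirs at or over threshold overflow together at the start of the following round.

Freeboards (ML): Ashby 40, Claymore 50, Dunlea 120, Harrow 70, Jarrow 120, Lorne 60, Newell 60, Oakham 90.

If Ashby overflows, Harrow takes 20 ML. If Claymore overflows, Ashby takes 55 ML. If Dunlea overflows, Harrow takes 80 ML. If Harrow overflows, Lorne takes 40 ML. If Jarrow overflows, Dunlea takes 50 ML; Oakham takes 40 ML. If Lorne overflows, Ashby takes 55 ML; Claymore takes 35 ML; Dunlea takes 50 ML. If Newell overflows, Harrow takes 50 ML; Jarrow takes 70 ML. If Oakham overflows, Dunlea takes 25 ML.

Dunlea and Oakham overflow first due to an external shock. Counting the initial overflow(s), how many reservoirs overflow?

Round 1 — Dunlea, Oakham overflow (initial).
  Harrow: +80 → 80 ≥ 70
Round 2 — Harrow overflows.
  Lorne: +40 → 40 < 60
No further overflows.

3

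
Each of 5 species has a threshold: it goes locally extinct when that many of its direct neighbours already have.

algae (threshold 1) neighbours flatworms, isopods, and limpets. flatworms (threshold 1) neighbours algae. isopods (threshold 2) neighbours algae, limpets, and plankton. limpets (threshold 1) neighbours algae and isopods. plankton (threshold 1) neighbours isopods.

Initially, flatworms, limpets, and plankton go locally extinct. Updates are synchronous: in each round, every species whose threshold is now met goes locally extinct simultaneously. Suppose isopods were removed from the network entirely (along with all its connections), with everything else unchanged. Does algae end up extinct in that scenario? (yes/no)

yes

With isopods removed:
Round 1 — flatworms, limpets, plankton go locally extinct (initial).
Round 2 — checking thresholds:
  algae: 2 of 2 neighbours ≥ 1, goes locally extinct.
Round 3 — no new extinctions; cascade stops.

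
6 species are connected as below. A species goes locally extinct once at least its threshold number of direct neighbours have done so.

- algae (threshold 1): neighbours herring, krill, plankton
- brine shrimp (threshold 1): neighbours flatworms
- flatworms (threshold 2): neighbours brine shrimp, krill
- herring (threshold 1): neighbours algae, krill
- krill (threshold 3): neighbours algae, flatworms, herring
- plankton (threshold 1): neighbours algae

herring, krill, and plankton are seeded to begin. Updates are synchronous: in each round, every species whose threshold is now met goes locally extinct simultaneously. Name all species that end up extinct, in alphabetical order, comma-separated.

Round 1 — herring, krill, plankton go locally extinct (initial).
Round 2 — checking thresholds:
  algae: 3 of 3 neighbours ≥ 1, goes locally extinct.
  flatworms: 1 of 2 neighbours < 2, below threshold.
Round 3 — no new extinctions; cascade stops.

algae, herring, krill, plankton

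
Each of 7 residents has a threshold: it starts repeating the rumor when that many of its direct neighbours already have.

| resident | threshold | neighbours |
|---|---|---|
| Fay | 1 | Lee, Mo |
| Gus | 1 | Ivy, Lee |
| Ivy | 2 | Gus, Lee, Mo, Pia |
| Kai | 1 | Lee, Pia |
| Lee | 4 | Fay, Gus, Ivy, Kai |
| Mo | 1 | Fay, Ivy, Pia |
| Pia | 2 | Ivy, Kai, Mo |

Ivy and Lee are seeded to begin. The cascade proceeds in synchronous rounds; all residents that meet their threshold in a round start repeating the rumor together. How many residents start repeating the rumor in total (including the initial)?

7

Round 1 — Ivy, Lee start repeating the rumor (initial).
Round 2 — checking thresholds:
  Fay: 1 of 2 neighbours ≥ 1, starts repeating the rumor.
  Gus: 2 of 2 neighbours ≥ 1, starts repeating the rumor.
  Kai: 1 of 2 neighbours ≥ 1, starts repeating the rumor.
  Mo: 1 of 3 neighbours ≥ 1, starts repeating the rumor.
  Pia: 1 of 3 neighbours < 2, holds.
Round 3 — checking thresholds:
  Pia: 3 of 3 neighbours ≥ 2, starts repeating the rumor.
Round 4 — no new spreads; cascade stops.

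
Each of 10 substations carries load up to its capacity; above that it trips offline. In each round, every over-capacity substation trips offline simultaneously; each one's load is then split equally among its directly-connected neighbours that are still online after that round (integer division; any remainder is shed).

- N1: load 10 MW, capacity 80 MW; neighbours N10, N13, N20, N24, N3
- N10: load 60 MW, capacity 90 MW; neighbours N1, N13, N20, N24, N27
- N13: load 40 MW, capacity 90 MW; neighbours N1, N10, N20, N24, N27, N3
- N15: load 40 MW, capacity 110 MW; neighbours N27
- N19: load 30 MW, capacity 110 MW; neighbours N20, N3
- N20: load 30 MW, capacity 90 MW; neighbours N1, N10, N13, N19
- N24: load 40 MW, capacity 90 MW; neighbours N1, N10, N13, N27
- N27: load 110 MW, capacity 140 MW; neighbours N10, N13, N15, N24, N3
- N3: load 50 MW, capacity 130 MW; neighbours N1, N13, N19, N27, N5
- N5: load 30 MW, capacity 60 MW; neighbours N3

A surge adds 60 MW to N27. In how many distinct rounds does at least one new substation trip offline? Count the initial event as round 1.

6

Round 1 — N27 at 170 > 140. N27 trips offline.
  N27 sheds 170 MW to N10, N13, N15, N24, N3: 34 each.
    N10: 60+34 = 94 > 90
    N13: 40+34 = 74 ≤ 90
    N15: 40+34 = 74 ≤ 110
    N24: 40+34 = 74 ≤ 90
    N3: 50+34 = 84 ≤ 130
Round 2 — N10 trips offline.
  N10 sheds 94 MW to N1, N13, N20, N24: 23 each (2 lost).
    N1: 10+23 = 33 ≤ 80
    N13: 74+23 = 97 > 90
    N20: 30+23 = 53 ≤ 90
    N24: 74+23 = 97 > 90
Round 3 — N13, N24 trip offline.
  N13 sheds 97 MW to N1, N20, N3: 32 each (1 lost).
    N1: 33+32 = 65 ≤ 80
    N20: 53+32 = 85 ≤ 90
    N3: 84+32 = 116 ≤ 130
  N24 sheds 97 MW to N1: 97 each.
    N1: 65+97 = 162 > 80
Round 4 — N1 trips offline.
  N1 sheds 162 MW to N20, N3: 81 each.
    N20: 85+81 = 166 > 90
    N3: 116+81 = 197 > 130
Round 5 — N20, N3 trip offline.
  N20 sheds 166 MW to N19: 166 each.
    N19: 30+166 = 196 > 110
  N3 sheds 197 MW to N19, N5: 98 each (1 lost).
    N19: 196+98 = 294 > 110
    N5: 30+98 = 128 > 60
Round 6 — N19, N5 trip offline.
  N19 sheds 294 MW: no online neighbours, lost.
  N5 sheds 128 MW: no online neighbours, lost.
No further trips.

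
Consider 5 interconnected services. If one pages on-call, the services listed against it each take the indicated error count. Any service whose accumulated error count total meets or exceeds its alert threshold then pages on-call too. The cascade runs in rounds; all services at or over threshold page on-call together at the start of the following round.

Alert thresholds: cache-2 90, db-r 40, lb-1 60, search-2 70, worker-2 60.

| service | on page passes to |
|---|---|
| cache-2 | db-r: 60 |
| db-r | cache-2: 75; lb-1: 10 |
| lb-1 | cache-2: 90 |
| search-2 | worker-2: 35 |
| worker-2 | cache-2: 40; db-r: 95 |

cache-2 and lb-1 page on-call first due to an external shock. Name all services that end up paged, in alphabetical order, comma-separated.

cache-2, db-r, lb-1

Round 1 — cache-2, lb-1 page on-call (initial).
  db-r: +60 → 60 ≥ 40
Round 2 — db-r pages on-call.
No further pages.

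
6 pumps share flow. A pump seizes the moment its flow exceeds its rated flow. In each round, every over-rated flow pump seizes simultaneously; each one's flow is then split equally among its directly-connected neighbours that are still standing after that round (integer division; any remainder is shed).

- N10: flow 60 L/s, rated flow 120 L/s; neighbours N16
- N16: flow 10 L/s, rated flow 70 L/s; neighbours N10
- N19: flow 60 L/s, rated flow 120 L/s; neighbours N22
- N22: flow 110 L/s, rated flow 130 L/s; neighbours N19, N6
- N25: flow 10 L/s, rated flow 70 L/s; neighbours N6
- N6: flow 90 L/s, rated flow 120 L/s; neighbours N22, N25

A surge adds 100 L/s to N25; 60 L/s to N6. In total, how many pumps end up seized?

Round 1 — N25 at 110 > 70; N6 at 150 > 120. N25, N6 seize.
  N25 sheds 110 L/s: no online neighbours, lost.
  N6 sheds 150 L/s to N22: 150 each.
    N22: 110+150 = 260 > 130
Round 2 — N22 seizes.
  N22 sheds 260 L/s to N19: 260 each.
    N19: 60+260 = 320 > 120
Round 3 — N19 seizes.
  N19 sheds 320 L/s: no online neighbours, lost.
No further seizures.

4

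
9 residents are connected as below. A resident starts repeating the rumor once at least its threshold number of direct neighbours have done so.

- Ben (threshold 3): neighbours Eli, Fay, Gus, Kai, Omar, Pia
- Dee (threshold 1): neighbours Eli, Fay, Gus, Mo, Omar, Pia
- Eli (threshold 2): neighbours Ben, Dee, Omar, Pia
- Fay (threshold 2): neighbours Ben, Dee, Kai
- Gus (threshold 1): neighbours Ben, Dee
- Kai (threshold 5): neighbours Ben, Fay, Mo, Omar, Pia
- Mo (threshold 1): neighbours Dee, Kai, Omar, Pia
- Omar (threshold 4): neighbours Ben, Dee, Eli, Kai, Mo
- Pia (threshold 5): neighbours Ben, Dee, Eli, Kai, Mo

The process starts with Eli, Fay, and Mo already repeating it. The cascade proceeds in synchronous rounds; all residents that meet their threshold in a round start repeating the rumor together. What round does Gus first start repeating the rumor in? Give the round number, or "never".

3

Round 1 — Eli, Fay, Mo start repeating the rumor (initial).
Round 2 — checking thresholds:
  Ben: 2 of 6 neighbours < 3, not yet.
  Dee: 3 of 6 neighbours ≥ 1, starts repeating the rumor.
  Kai: 2 of 5 neighbours < 5, not yet.
  Omar: 2 of 5 neighbours < 4, not yet.
  Pia: 2 of 5 neighbours < 5, not yet.
Round 3 — checking thresholds:
  Ben: 2 of 6 neighbours < 3, not yet.
  Gus: 1 of 2 neighbours ≥ 1, starts repeating the rumor.
  Kai: 2 of 5 neighbours < 5, not yet.
  Omar: 3 of 5 neighbours < 4, not yet.
  Pia: 3 of 5 neighbours < 5, not yet.
Round 4 — checking thresholds:
  Ben: 3 of 6 neighbours ≥ 3, starts repeating the rumor.
  Kai: 2 of 5 neighbours < 5, not yet.
  Omar: 3 of 5 neighbours < 4, not yet.
  Pia: 3 of 5 neighbours < 5, not yet.
Round 5 — checking thresholds:
  Kai: 3 of 5 neighbours < 5, not yet.
  Omar: 4 of 5 neighbours ≥ 4, starts repeating the rumor.
  Pia: 4 of 5 neighbours < 5, not yet.
Round 6 — no new spreads; cascade stops.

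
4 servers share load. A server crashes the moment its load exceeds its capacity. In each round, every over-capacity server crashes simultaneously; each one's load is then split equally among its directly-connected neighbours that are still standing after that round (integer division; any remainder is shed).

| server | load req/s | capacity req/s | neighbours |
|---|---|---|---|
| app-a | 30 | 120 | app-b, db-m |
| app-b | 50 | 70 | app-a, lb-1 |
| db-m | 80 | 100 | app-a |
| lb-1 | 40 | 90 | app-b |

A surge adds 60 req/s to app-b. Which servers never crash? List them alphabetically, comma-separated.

app-a, db-m

Round 1 — app-b at 110 > 70. app-b crashes.
  app-b sheds 110 req/s to app-a, lb-1: 55 each.
    app-a: 30+55 = 85 ≤ 120
    lb-1: 40+55 = 95 > 90
Round 2 — lb-1 crashes.
  lb-1 sheds 95 req/s: no online neighbours, lost.
No further crashes.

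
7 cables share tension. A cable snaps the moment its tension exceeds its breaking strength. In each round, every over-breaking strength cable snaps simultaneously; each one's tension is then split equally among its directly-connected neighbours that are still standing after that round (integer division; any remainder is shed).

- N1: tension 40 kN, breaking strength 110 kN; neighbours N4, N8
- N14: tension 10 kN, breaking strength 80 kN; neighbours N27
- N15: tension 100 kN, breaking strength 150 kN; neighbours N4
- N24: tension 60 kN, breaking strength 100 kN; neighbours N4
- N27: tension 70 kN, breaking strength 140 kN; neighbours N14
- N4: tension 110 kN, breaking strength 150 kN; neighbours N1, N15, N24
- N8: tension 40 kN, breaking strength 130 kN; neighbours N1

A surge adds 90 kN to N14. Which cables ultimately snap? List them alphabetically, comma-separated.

N14, N27

Round 1 — N14 at 100 > 80. N14 snaps.
  N14 sheds 100 kN to N27: 100 each.
    N27: 70+100 = 170 > 140
Round 2 — N27 snaps.
  N27 sheds 170 kN: no online neighbours, lost.
No further breaks.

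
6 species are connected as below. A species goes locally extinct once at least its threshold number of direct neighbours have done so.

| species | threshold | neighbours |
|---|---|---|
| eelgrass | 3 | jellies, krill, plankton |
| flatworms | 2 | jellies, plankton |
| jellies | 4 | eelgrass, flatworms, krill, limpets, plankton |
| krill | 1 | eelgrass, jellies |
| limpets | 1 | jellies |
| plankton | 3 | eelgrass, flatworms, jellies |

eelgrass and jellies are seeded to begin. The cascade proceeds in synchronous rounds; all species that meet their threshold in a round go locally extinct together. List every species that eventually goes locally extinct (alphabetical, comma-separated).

Round 1 — eelgrass, jellies go locally extinct (initial).
Round 2 — checking thresholds:
  flatworms: 1 of 2 neighbours < 2, not yet.
  krill: 2 of 2 neighbours ≥ 1, goes locally extinct.
  limpets: 1 of 1 neighbours ≥ 1, goes locally extinct.
  plankton: 2 of 3 neighbours < 3, not yet.
Round 3 — no new extinctions; cascade stops.

eelgrass, jellies, krill, limpets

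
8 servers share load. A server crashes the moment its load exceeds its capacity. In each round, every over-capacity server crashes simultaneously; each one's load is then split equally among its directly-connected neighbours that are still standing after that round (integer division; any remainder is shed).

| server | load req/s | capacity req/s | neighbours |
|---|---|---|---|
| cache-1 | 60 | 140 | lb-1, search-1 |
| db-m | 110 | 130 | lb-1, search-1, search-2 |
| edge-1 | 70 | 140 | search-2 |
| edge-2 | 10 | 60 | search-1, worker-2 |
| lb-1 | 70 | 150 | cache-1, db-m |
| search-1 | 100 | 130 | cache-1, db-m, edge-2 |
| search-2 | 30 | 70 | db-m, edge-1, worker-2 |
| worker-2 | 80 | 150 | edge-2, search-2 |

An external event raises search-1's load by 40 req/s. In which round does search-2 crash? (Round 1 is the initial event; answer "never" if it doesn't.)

Round 1 — search-1 at 140 > 130. search-1 crashes.
  search-1 sheds 140 req/s to cache-1, db-m, edge-2: 46 each (2 lost).
    cache-1: 60+46 = 106 ≤ 140
    db-m: 110+46 = 156 > 130
    edge-2: 10+46 = 56 ≤ 60
Round 2 — db-m crashes.
  db-m sheds 156 req/s to lb-1, search-2: 78 each.
    lb-1: 70+78 = 148 ≤ 150
    search-2: 30+78 = 108 > 70
Round 3 — search-2 crashes.
  search-2 sheds 108 req/s to edge-1, worker-2: 54 each.
    edge-1: 70+54 = 124 ≤ 140
    worker-2: 80+54 = 134 ≤ 150
No further crashes.

3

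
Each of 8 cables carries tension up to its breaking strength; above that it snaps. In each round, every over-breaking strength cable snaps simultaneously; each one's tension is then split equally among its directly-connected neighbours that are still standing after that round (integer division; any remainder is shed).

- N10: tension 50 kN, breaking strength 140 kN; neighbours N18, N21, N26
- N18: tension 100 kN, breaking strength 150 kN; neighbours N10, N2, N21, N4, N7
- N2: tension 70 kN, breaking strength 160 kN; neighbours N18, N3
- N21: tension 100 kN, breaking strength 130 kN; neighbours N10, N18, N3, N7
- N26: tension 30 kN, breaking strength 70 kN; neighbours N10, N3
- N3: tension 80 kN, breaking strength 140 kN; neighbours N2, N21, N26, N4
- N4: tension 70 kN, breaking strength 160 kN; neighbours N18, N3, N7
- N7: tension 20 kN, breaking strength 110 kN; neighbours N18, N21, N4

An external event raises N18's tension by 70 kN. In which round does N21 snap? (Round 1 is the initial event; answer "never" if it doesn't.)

2

Round 1 — N18 at 170 > 150. N18 snaps.
  N18 sheds 170 kN to N10, N2, N21, N4, N7: 34 each.
    N10: 50+34 = 84 ≤ 140
    N2: 70+34 = 104 ≤ 160
    N21: 100+34 = 134 > 130
    N4: 70+34 = 104 ≤ 160
    N7: 20+34 = 54 ≤ 110
Round 2 — N21 snaps.
  N21 sheds 134 kN to N10, N3, N7: 44 each (2 lost).
    N10: 84+44 = 128 ≤ 140
    N3: 80+44 = 124 ≤ 140
    N7: 54+44 = 98 ≤ 110
No further breaks.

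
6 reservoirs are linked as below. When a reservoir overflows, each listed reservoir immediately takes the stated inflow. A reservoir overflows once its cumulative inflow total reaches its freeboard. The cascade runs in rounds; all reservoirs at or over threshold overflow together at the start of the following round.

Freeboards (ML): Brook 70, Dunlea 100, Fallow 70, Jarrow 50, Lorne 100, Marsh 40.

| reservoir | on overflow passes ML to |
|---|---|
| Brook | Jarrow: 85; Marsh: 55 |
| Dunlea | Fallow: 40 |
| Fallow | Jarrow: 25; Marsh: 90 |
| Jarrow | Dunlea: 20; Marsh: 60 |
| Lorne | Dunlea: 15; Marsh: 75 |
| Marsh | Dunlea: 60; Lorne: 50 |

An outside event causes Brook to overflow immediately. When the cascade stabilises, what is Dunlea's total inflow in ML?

80

Round 1 — Brook overflows (initial).
  Jarrow: +85 → 85 ≥ 50
  Marsh: +55 → 55 ≥ 40
Round 2 — Jarrow, Marsh overflow.
  Dunlea: +20+60 → 80 < 100
  Lorne: +50 → 50 < 100
No further overflows.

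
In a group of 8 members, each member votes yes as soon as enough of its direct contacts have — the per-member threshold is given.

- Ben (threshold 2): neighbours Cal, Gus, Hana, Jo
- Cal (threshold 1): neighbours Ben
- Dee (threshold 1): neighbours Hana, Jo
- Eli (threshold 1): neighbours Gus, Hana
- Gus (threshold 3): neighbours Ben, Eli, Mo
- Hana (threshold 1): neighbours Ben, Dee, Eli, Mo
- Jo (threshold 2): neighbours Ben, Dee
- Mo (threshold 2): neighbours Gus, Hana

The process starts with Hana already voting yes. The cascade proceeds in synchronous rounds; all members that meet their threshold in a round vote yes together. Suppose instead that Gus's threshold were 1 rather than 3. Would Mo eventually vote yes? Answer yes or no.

With Gus's threshold at 1:
Round 1 — Hana votes yes (initial).
Round 2 — checking thresholds:
  Ben: 1 of 4 neighbours < 2, holds.
  Dee: 1 of 2 neighbours ≥ 1, votes yes.
  Eli: 1 of 2 neighbours ≥ 1, votes yes.
  Mo: 1 of 2 neighbours < 2, holds.
Round 3 — checking thresholds:
  Ben: 1 of 4 neighbours < 2, holds.
  Gus: 1 of 3 neighbours ≥ 1, votes yes.
  Jo: 1 of 2 neighbours < 2, holds.
  Mo: 1 of 2 neighbours < 2, holds.
Round 4 — checking thresholds:
  Ben: 2 of 4 neighbours ≥ 2, votes yes.
  Jo: 1 of 2 neighbours < 2, holds.
  Mo: 2 of 2 neighbours ≥ 2, votes yes.
Round 5 — checking thresholds:
  Cal: 1 of 1 neighbours ≥ 1, votes yes.
  Jo: 2 of 2 neighbours ≥ 2, votes yes.
Round 6 — no new yes votes; cascade stops.

yes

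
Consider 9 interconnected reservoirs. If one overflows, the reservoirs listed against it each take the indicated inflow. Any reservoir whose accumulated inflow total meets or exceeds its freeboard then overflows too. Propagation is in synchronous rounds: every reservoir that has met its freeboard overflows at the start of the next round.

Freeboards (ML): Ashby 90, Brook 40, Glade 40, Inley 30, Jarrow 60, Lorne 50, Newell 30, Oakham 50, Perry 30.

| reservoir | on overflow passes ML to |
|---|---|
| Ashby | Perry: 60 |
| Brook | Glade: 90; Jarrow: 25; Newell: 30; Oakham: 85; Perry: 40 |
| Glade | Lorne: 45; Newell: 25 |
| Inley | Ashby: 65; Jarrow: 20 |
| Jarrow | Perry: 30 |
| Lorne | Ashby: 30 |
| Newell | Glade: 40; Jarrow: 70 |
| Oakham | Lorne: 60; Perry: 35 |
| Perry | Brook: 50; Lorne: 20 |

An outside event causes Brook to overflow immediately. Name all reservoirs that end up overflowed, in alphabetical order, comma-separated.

Brook, Glade, Jarrow, Lorne, Newell, Oakham, Perry

Round 1 — Brook overflows (initial).
  Glade: +90 → 90 ≥ 40
  Jarrow: +25 → 25 < 60
  Newell: +30 → 30 ≥ 30
  Oakham: +85 → 85 ≥ 50
  Perry: +40 → 40 ≥ 30
Round 2 — Glade, Newell, Oakham, Perry overflow.
  Jarrow: +70 → 95 ≥ 60
  Lorne: +45+60+20 → 125 ≥ 50
Round 3 — Jarrow, Lorne overflow.
  Ashby: +30 → 30 < 90
No further overflows.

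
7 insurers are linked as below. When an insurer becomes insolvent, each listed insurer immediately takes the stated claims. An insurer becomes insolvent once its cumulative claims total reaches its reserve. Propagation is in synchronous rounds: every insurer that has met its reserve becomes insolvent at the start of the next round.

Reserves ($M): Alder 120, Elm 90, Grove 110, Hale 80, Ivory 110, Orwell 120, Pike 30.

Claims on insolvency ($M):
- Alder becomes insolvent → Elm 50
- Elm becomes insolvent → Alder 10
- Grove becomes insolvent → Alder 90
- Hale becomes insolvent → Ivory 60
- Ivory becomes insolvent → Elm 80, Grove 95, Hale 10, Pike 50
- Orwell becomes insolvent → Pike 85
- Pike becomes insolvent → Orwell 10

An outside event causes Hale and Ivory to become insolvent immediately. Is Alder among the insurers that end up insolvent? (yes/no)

Round 1 — Hale, Ivory become insolvent (initial).
  Elm: +80 → 80 < 90
  Grove: +95 → 95 < 110
  Pike: +50 → 50 ≥ 30
Round 2 — Pike becomes insolvent.
  Orwell: +10 → 10 < 120
No further insolvencies.

no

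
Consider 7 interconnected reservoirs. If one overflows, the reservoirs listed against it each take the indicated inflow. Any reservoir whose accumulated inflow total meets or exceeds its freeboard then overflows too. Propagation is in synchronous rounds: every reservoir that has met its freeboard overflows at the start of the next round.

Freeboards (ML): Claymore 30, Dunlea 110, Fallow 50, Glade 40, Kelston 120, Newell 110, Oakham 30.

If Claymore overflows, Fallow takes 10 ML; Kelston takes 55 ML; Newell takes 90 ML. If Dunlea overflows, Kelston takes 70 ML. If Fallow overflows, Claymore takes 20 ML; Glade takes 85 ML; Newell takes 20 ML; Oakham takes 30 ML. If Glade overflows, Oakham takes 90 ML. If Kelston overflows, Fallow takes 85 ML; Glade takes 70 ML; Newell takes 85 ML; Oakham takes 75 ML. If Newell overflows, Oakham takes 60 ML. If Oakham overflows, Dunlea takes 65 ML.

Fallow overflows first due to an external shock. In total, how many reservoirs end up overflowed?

3

Round 1 — Fallow overflows (initial).
  Claymore: +20 → 20 < 30
  Glade: +85 → 85 ≥ 40
  Newell: +20 → 20 < 110
  Oakham: +30 → 30 ≥ 30
Round 2 — Glade, Oakham overflow.
  Dunlea: +65 → 65 < 110
No further overflows.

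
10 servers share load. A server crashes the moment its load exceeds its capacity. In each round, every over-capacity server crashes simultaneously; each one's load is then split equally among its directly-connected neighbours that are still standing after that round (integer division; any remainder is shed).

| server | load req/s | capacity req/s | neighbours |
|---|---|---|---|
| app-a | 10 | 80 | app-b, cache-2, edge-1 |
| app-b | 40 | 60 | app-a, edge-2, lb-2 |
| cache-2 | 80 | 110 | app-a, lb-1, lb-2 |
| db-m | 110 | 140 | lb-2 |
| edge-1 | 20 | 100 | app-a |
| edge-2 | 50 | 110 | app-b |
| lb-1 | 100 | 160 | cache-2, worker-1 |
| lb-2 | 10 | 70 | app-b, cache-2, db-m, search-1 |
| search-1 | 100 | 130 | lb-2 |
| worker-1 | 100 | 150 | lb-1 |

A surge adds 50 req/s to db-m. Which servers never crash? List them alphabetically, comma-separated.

edge-2

Round 1 — db-m at 160 > 140. db-m crashes.
  db-m sheds 160 req/s to lb-2: 160 each.
    lb-2: 10+160 = 170 > 70
Round 2 — lb-2 crashes.
  lb-2 sheds 170 req/s to app-b, cache-2, search-1: 56 each (2 lost).
    app-b: 40+56 = 96 > 60
    cache-2: 80+56 = 136 > 110
    search-1: 100+56 = 156 > 130
Round 3 — app-b, cache-2, search-1 crash.
  app-b sheds 96 req/s to app-a, edge-2: 48 each.
    app-a: 10+48 = 58 ≤ 80
    edge-2: 50+48 = 98 ≤ 110
  cache-2 sheds 136 req/s to app-a, lb-1: 68 each.
    app-a: 58+68 = 126 > 80
    lb-1: 100+68 = 168 > 160
  search-1 sheds 156 req/s: no online neighbours, lost.
Round 4 — app-a, lb-1 crash.
  app-a sheds 126 req/s to edge-1: 126 each.
    edge-1: 20+126 = 146 > 100
  lb-1 sheds 168 req/s to worker-1: 168 each.
    worker-1: 100+168 = 268 > 150
Round 5 — edge-1, worker-1 crash.
  edge-1 sheds 146 req/s: no online neighbours, lost.
  worker-1 sheds 268 req/s: no online neighbours, lost.
No further crashes.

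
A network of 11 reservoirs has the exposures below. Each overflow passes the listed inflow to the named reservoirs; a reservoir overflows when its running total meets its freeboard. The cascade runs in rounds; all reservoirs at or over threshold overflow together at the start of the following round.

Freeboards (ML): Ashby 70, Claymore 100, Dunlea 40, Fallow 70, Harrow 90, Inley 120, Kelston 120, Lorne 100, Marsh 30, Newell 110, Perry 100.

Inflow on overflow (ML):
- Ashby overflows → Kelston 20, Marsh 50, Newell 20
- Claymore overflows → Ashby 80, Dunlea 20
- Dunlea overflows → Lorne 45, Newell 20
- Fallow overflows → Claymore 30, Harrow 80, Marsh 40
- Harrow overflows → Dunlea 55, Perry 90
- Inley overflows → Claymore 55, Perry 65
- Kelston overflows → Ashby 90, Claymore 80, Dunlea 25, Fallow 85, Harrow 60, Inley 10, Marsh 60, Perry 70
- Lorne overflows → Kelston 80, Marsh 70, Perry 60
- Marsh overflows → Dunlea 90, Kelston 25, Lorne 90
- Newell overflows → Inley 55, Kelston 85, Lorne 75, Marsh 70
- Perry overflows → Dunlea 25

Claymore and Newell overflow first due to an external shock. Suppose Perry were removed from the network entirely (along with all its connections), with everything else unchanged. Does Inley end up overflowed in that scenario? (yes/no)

With Perry removed:
Round 1 — Claymore, Newell overflow (initial).
  Ashby: +80 → 80 ≥ 70
  Dunlea: +20 → 20 < 40
  Inley: +55 → 55 < 120
  Kelston: +85 → 85 < 120
  Lorne: +75 → 75 < 100
  Marsh: +70 → 70 ≥ 30
Round 2 — Ashby, Marsh overflow.
  Dunlea: +90 → 110 ≥ 40
  Kelston: +20+25 → 130 ≥ 120
  Lorne: +90 → 165 ≥ 100
Round 3 — Dunlea, Kelston, Lorne overflow.
  Fallow: +85 → 85 ≥ 70
  Harrow: +60 → 60 < 90
  Inley: +10 → 65 < 120
Round 4 — Fallow overflows.
  Harrow: +80 → 140 ≥ 90
Round 5 — Harrow overflows.
No further overflows.

no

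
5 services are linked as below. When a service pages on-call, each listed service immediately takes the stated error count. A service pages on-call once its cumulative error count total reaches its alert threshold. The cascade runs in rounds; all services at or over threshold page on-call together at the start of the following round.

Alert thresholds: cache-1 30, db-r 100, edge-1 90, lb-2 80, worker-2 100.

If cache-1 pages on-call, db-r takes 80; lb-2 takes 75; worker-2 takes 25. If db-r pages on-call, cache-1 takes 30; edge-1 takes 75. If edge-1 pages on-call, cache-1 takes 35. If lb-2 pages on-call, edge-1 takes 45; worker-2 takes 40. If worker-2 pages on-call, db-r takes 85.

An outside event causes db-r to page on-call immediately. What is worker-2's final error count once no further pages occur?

Round 1 — db-r pages on-call (initial).
  cache-1: +30 → 30 ≥ 30
  edge-1: +75 → 75 < 90
Round 2 — cache-1 pages on-call.
  lb-2: +75 → 75 < 80
  worker-2: +25 → 25 < 100
No further pages.

25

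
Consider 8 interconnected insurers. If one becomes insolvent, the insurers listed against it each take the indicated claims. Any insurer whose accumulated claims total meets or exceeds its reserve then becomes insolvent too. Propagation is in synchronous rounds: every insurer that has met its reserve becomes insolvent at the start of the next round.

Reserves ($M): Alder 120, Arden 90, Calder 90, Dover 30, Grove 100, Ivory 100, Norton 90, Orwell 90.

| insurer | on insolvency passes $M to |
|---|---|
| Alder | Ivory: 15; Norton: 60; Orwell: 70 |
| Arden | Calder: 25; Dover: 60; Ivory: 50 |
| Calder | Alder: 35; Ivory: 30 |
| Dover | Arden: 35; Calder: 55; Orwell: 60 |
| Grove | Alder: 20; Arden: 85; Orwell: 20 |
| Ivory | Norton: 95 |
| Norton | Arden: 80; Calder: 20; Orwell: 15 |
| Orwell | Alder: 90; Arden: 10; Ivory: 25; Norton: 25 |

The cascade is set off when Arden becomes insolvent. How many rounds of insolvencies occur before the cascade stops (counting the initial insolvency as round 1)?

2

Round 1 — Arden becomes insolvent (initial).
  Calder: +25 → 25 < 90
  Dover: +60 → 60 ≥ 30
  Ivory: +50 → 50 < 100
Round 2 — Dover becomes insolvent.
  Calder: +55 → 80 < 90
  Orwell: +60 → 60 < 90
No further insolvencies.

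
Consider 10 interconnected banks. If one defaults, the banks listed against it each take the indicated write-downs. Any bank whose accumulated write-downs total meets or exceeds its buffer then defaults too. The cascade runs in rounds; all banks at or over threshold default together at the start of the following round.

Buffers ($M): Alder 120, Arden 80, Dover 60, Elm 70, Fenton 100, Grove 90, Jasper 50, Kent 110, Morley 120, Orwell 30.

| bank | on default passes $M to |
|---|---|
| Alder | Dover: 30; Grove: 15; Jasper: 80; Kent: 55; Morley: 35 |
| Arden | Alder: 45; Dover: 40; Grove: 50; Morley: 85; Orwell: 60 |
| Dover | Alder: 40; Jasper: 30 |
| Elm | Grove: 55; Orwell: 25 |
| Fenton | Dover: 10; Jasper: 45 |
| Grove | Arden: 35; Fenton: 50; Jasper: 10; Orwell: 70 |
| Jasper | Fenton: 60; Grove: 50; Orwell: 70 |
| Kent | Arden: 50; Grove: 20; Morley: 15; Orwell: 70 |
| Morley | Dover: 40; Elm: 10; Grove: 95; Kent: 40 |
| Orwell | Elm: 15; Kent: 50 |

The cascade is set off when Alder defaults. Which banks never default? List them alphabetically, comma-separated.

Arden, Dover, Elm, Fenton, Grove, Kent, Morley

Round 1 — Alder defaults (initial).
  Dover: +30 → 30 < 60
  Grove: +15 → 15 < 90
  Jasper: +80 → 80 ≥ 50
  Kent: +55 → 55 < 110
  Morley: +35 → 35 < 120
Round 2 — Jasper defaults.
  Fenton: +60 → 60 < 100
  Grove: +50 → 65 < 90
  Orwell: +70 → 70 ≥ 30
Round 3 — Orwell defaults.
  Elm: +15 → 15 < 70
  Kent: +50 → 105 < 110
No further defaults.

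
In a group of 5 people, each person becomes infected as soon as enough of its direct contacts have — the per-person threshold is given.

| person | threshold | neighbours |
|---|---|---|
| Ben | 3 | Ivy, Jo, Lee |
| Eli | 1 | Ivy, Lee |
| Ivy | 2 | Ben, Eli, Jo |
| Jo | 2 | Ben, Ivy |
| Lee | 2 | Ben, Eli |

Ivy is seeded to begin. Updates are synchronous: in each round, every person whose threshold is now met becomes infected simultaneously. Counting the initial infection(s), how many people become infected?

2

Round 1 — Ivy becomes infected (initial).
Round 2 — checking thresholds:
  Ben: 1 of 3 neighbours < 3, not yet.
  Eli: 1 of 2 neighbours ≥ 1, becomes infected.
  Jo: 1 of 2 neighbours < 2, not yet.
Round 3 — no new infections; cascade stops.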